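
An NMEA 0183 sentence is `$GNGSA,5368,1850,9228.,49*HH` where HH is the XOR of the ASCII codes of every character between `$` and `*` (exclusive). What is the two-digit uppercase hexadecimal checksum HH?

XOR the ASCII codes of the payload characters:
  'G' = 0x47 → acc = 0x47
  'N' = 0x4E → acc = 0x09
  'G' = 0x47 → acc = 0x4E
  'S' = 0x53 → acc = 0x1D
  'A' = 0x41 → acc = 0x5C
  ',' = 0x2C → acc = 0x70
  '5' = 0x35 → acc = 0x45
  '3' = 0x33 → acc = 0x76
  '6' = 0x36 → acc = 0x40
  '8' = 0x38 → acc = 0x78
  ',' = 0x2C → acc = 0x54
  '1' = 0x31 → acc = 0x65
  '8' = 0x38 → acc = 0x5D
  '5' = 0x35 → acc = 0x68
  '0' = 0x30 → acc = 0x58
  ',' = 0x2C → acc = 0x74
  '9' = 0x39 → acc = 0x4D
  '2' = 0x32 → acc = 0x7F
  '2' = 0x32 → acc = 0x4D
  '8' = 0x38 → acc = 0x75
  '.' = 0x2E → acc = 0x5B
  ',' = 0x2C → acc = 0x77
  '4' = 0x34 → acc = 0x43
  '9' = 0x39 → acc = 0x7A
Checksum = 0x7A.

7A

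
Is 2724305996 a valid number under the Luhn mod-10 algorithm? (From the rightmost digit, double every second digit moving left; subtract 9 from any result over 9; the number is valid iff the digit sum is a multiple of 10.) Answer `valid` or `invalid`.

valid

From the right, keep odd positions and double even positions (subtract 9 from any doubled value over 9):
  doubled (positions 2,4,...): 9 1 6 4 4 → sum 24
  kept (positions 1,3,...): 6 9 0 4 7 → sum 26
Total = 50.
50 mod 10 = 0, so the number is valid.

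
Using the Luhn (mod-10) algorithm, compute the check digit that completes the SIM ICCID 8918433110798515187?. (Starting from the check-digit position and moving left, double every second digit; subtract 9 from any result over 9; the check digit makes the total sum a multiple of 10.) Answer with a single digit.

6

Partial digits right→left: 7 8 1 5 1 5 8 9 7 0 1 1 3 3 4 8 1 9 8
Double every second digit counting from the check-digit position (so the 1st, 3rd, 5th, ... of the partial from the right).
  doubled (with −9 where >9): 5 2 2 7 5 2 6 8 2 7 → sum 46
  kept as-is: 8 5 5 9 0 1 3 8 9 → sum 48
Total = 46 + 48 = 94.
Check digit = (10 − (94 mod 10)) mod 10 = 6.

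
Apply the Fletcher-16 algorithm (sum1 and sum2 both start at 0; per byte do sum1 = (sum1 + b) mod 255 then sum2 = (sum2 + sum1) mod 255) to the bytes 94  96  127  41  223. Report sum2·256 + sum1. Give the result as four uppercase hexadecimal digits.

0A47

Running sums (mod 255):
  after byte 0 (94): sum1=94, sum2=94
  after byte 1 (96): sum1=190, sum2=29
  after byte 2 (127): sum1=62, sum2=91
  after byte 3 (41): sum1=103, sum2=194
  after byte 4 (223): sum1=71, sum2=10
Checksum = sum2·256 + sum1 = 10·256 + 71 = 2631 = 0x0A47.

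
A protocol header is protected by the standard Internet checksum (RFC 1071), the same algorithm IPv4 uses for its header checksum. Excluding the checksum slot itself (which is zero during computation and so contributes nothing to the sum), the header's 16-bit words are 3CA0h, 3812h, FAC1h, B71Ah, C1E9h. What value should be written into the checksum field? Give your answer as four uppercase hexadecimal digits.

One's-complement addition (fold any carry out of bit 15 back into bit 0):
  0x3CA0 + 0x3812 = 0x074B2
  0x74B2 + 0xFAC1 = 0x16F73 → wrap carry → 0x6F74
  0x6F74 + 0xB71A = 0x1268E → wrap carry → 0x268F
  0x268F + 0xC1E9 = 0x0E878
One's-complement sum = 0xE878.
Checksum = ~0xE878 & 0xFFFF = 0x1787.

1787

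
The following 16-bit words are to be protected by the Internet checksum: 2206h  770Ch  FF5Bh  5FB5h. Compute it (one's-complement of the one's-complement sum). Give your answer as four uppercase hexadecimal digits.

One's-complement addition (fold any carry out of bit 15 back into bit 0):
  0x2206 + 0x770C = 0x09912
  0x9912 + 0xFF5B = 0x1986D → wrap carry → 0x986E
  0x986E + 0x5FB5 = 0x0F823
One's-complement sum = 0xF823.
Checksum = ~0xF823 & 0xFFFF = 0x07DC.

07DC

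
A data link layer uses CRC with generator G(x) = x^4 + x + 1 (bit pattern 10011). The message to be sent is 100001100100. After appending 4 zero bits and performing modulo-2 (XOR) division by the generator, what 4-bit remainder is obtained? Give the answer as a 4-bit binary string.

0000

Append 4 zeros: 1000011001000000. Divide by 10011 (XOR where the leading bit is 1):
  pos 0: 10000 XOR 10011 = 00011
  pos 3: 11110 XOR 10011 = 01101
  pos 4: 11010 XOR 10011 = 01001
  pos 5: 10011 XOR 10011 = 00000
Remainder (last 4 bits) = 0000. This is the CRC / FCS.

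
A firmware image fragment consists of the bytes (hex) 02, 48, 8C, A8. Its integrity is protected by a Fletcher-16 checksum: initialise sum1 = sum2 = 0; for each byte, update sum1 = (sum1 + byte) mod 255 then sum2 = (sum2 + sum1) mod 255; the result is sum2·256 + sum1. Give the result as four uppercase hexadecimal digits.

Running sums (mod 255):
  after byte 0 (02): sum1=2, sum2=2
  after byte 1 (48): sum1=74, sum2=76
  after byte 2 (8C): sum1=214, sum2=35
  after byte 3 (A8): sum1=127, sum2=162
Checksum = sum2·256 + sum1 = 162·256 + 127 = 41599 = 0xA27F.

A27F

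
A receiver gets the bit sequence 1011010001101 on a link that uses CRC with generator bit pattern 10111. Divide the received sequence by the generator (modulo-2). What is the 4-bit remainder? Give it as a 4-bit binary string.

Modulo-2 division of 1011010001101 by 10111:
  pos 0: 10110 XOR 10111 = 00001
  pos 4: 11000 XOR 10111 = 01111
  pos 5: 11111 XOR 10111 = 01000
  pos 6: 10001 XOR 10111 = 00110
  pos 8: 11001 XOR 10111 = 01110
Remainder = 1110 (nonzero — an error is detected).

1110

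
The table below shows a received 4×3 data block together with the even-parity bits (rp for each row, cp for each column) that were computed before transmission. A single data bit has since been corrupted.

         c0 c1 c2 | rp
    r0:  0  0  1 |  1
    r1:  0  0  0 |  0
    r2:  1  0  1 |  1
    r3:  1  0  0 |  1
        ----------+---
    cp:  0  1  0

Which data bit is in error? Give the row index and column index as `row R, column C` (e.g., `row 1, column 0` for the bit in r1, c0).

Recompute each row's even parity and compare to rp:
  r0: data parity 1, sent rp 1 → ok
  r1: data parity 0, sent rp 0 → ok
  r2: data parity 0, sent rp 1 → mismatch
  r3: data parity 1, sent rp 1 → ok
Recompute each column's even parity and compare to cp:
  c0: data parity 0, sent cp 0 → ok
  c1: data parity 0, sent cp 1 → mismatch
  c2: data parity 0, sent cp 0 → ok
Exactly one row (r2) and one column (c1) fail → the flipped bit is at their intersection.

row 2, column 1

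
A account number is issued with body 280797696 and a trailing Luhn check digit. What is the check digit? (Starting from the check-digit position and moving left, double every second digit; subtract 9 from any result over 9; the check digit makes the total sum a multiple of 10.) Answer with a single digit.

Partial digits right→left: 6 9 6 7 9 7 0 8 2
Double every second digit counting from the check-digit position (so the 1st, 3rd, 5th, ... of the partial from the right).
  doubled (with −9 where >9): 3 3 9 0 4 → sum 19
  kept as-is: 9 7 7 8 → sum 31
Total = 19 + 31 = 50.
Check digit = (10 − (50 mod 10)) mod 10 = 0.

0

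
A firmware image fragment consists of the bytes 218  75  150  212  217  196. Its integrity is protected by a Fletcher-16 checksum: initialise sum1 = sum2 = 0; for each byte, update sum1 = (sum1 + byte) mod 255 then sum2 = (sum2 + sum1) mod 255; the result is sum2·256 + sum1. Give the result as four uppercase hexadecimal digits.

EA30

Running sums (mod 255):
  after byte 0 (218): sum1=218, sum2=218
  after byte 1 (75): sum1=38, sum2=1
  after byte 2 (150): sum1=188, sum2=189
  after byte 3 (212): sum1=145, sum2=79
  after byte 4 (217): sum1=107, sum2=186
  after byte 5 (196): sum1=48, sum2=234
Checksum = sum2·256 + sum1 = 234·256 + 48 = 59952 = 0xEA30.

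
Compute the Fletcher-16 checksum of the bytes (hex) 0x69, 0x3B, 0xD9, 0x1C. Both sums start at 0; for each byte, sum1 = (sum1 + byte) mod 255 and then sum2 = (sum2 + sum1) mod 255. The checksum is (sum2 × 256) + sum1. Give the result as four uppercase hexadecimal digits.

279A

Running sums (mod 255):
  after byte 0 (0x69): sum1=105, sum2=105
  after byte 1 (0x3B): sum1=164, sum2=14
  after byte 2 (0xD9): sum1=126, sum2=140
  after byte 3 (0x1C): sum1=154, sum2=39
Checksum = sum2·256 + sum1 = 39·256 + 154 = 10138 = 0x279A.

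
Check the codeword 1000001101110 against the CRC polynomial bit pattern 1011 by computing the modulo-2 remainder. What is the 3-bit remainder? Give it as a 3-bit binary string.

000

Modulo-2 division of 1000001101110 by 1011:
  pos 0: 1000 XOR 1011 = 0011
  pos 2: 1100 XOR 1011 = 0111
  pos 3: 1111 XOR 1011 = 0100
  pos 4: 1001 XOR 1011 = 0010
  pos 6: 1001 XOR 1011 = 0010
  pos 8: 1011 XOR 1011 = 0000
Remainder = 000 (zero — the frame passes the CRC check).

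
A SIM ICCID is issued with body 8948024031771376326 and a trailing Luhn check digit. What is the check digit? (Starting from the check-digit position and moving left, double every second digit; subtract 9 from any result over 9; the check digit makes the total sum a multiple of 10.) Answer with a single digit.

Partial digits right→left: 6 2 3 6 7 3 1 7 7 1 3 0 4 2 0 8 4 9 8
Double every second digit counting from the check-digit position (so the 1st, 3rd, 5th, ... of the partial from the right).
  doubled (with −9 where >9): 3 6 5 2 5 6 8 0 8 7 → sum 50
  kept as-is: 2 6 3 7 1 0 2 8 9 → sum 38
Total = 50 + 38 = 88.
Check digit = (10 − (88 mod 10)) mod 10 = 2.

2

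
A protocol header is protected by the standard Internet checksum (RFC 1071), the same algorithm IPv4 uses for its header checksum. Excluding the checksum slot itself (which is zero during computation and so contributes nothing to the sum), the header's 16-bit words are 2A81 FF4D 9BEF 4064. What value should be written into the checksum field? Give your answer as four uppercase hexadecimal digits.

One's-complement addition (fold any carry out of bit 15 back into bit 0):
  0x2A81 + 0xFF4D = 0x129CE → wrap carry → 0x29CF
  0x29CF + 0x9BEF = 0x0C5BE
  0xC5BE + 0x4064 = 0x10622 → wrap carry → 0x0623
One's-complement sum = 0x0623.
Checksum = ~0x0623 & 0xFFFF = 0xF9DC.

F9DC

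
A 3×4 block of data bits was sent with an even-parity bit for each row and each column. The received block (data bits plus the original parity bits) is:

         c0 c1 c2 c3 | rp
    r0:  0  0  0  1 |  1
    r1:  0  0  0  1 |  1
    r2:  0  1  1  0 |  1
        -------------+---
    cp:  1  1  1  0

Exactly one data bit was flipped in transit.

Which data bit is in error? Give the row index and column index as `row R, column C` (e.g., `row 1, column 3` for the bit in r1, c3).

Recompute each row's even parity and compare to rp:
  r0: data parity 1, sent rp 1 → ok
  r1: data parity 1, sent rp 1 → ok
  r2: data parity 0, sent rp 1 → mismatch
Recompute each column's even parity and compare to cp:
  c0: data parity 0, sent cp 1 → mismatch
  c1: data parity 1, sent cp 1 → ok
  c2: data parity 1, sent cp 1 → ok
  c3: data parity 0, sent cp 0 → ok
Exactly one row (r2) and one column (c0) fail → the flipped bit is at their intersection.

row 2, column 0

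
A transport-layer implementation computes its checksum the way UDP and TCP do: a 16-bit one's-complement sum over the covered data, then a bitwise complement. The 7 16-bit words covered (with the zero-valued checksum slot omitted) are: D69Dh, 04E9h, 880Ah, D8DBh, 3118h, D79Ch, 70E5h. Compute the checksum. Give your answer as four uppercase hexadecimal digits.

One's-complement addition (fold any carry out of bit 15 back into bit 0):
  0xD69D + 0x04E9 = 0x0DB86
  0xDB86 + 0x880A = 0x16390 → wrap carry → 0x6391
  0x6391 + 0xD8DB = 0x13C6C → wrap carry → 0x3C6D
  0x3C6D + 0x3118 = 0x06D85
  0x6D85 + 0xD79C = 0x14521 → wrap carry → 0x4522
  0x4522 + 0x70E5 = 0x0B607
One's-complement sum = 0xB607.
Checksum = ~0xB607 & 0xFFFF = 0x49F8.

49F8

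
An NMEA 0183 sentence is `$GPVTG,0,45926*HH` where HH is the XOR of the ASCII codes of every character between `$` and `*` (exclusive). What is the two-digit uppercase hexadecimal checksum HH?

5E

XOR the ASCII codes of the payload characters:
  'G' = 0x47 → acc = 0x47
  'P' = 0x50 → acc = 0x17
  'V' = 0x56 → acc = 0x41
  'T' = 0x54 → acc = 0x15
  'G' = 0x47 → acc = 0x52
  ',' = 0x2C → acc = 0x7E
  '0' = 0x30 → acc = 0x4E
  ',' = 0x2C → acc = 0x62
  '4' = 0x34 → acc = 0x56
  '5' = 0x35 → acc = 0x63
  '9' = 0x39 → acc = 0x5A
  '2' = 0x32 → acc = 0x68
  '6' = 0x36 → acc = 0x5E
Checksum = 0x5E.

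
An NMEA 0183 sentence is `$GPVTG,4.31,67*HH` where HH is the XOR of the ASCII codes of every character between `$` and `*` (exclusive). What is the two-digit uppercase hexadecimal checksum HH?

4B

XOR the ASCII codes of the payload characters:
  'G' = 0x47 → acc = 0x47
  'P' = 0x50 → acc = 0x17
  'V' = 0x56 → acc = 0x41
  'T' = 0x54 → acc = 0x15
  'G' = 0x47 → acc = 0x52
  ',' = 0x2C → acc = 0x7E
  '4' = 0x34 → acc = 0x4A
  '.' = 0x2E → acc = 0x64
  '3' = 0x33 → acc = 0x57
  '1' = 0x31 → acc = 0x66
  ',' = 0x2C → acc = 0x4A
  '6' = 0x36 → acc = 0x7C
  '7' = 0x37 → acc = 0x4B
Checksum = 0x4B.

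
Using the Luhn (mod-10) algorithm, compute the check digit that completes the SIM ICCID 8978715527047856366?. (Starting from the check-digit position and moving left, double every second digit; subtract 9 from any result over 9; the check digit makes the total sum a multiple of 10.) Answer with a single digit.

9

Partial digits right→left: 6 6 3 6 5 8 7 4 0 7 2 5 5 1 7 8 7 9 8
Double every second digit counting from the check-digit position (so the 1st, 3rd, 5th, ... of the partial from the right).
  doubled (with −9 where >9): 3 6 1 5 0 4 1 5 5 7 → sum 37
  kept as-is: 6 6 8 4 7 5 1 8 9 → sum 54
Total = 37 + 54 = 91.
Check digit = (10 − (91 mod 10)) mod 10 = 9.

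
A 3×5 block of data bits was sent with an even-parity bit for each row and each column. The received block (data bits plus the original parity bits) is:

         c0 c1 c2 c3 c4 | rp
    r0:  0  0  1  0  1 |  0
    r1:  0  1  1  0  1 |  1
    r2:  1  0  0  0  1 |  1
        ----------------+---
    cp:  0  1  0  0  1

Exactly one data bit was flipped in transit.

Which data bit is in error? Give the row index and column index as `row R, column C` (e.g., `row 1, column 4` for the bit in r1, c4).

row 2, column 0

Recompute each row's even parity and compare to rp:
  r0: data parity 0, sent rp 0 → ok
  r1: data parity 1, sent rp 1 → ok
  r2: data parity 0, sent rp 1 → mismatch
Recompute each column's even parity and compare to cp:
  c0: data parity 1, sent cp 0 → mismatch
  c1: data parity 1, sent cp 1 → ok
  c2: data parity 0, sent cp 0 → ok
  c3: data parity 0, sent cp 0 → ok
  c4: data parity 1, sent cp 1 → ok
Exactly one row (r2) and one column (c0) fail → the flipped bit is at their intersection.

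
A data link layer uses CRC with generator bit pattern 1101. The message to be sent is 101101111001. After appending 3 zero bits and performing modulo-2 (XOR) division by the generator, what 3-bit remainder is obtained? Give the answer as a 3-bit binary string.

Append 3 zeros: 101101111001000. Divide by 1101 (XOR where the leading bit is 1):
  pos 0: 1011 XOR 1101 = 0110
  pos 1: 1100 XOR 1101 = 0001
  pos 4: 1111 XOR 1101 = 0010
  pos 6: 1010 XOR 1101 = 0111
  pos 7: 1110 XOR 1101 = 0011
  pos 9: 1110 XOR 1101 = 0011
  pos 11: 1100 XOR 1101 = 0001
Remainder (last 3 bits) = 001. This is the CRC / FCS.

001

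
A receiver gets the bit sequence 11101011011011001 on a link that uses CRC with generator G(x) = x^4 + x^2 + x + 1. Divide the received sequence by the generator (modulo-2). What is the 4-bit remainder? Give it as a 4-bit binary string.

0001

Modulo-2 division of 11101011011011001 by 10111:
  pos 0: 11101 XOR 10111 = 01010
  pos 1: 10100 XOR 10111 = 00011
  pos 4: 11110 XOR 10111 = 01001
  pos 5: 10011 XOR 10111 = 00100
  pos 7: 10010 XOR 10111 = 00101
  pos 9: 10111 XOR 10111 = 00000
Remainder = 0001 (nonzero — an error is detected).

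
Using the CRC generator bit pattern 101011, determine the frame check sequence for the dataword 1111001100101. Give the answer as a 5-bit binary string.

00000

Append 5 zeros: 111100110010100000. Divide by 101011 (XOR where the leading bit is 1):
  pos 0: 111100 XOR 101011 = 010111
  pos 1: 101111 XOR 101011 = 000100
  pos 4: 100100 XOR 101011 = 001111
  pos 6: 111110 XOR 101011 = 010101
  pos 7: 101011 XOR 101011 = 000000
Remainder (last 5 bits) = 00000. This is the CRC / FCS.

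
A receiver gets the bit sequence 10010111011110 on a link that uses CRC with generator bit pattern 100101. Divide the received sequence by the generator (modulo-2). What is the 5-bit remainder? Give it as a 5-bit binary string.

00000

Modulo-2 division of 10010111011110 by 100101:
  pos 0: 100101 XOR 100101 = 000000
  pos 6: 110111 XOR 100101 = 010010
  pos 7: 100101 XOR 100101 = 000000
Remainder = 00000 (zero — the frame passes the CRC check).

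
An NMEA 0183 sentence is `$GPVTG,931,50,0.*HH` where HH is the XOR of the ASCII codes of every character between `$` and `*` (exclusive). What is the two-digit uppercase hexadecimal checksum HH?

XOR the ASCII codes of the payload characters:
  'G' = 0x47 → acc = 0x47
  'P' = 0x50 → acc = 0x17
  'V' = 0x56 → acc = 0x41
  'T' = 0x54 → acc = 0x15
  'G' = 0x47 → acc = 0x52
  ',' = 0x2C → acc = 0x7E
  '9' = 0x39 → acc = 0x47
  '3' = 0x33 → acc = 0x74
  '1' = 0x31 → acc = 0x45
  ',' = 0x2C → acc = 0x69
  '5' = 0x35 → acc = 0x5C
  '0' = 0x30 → acc = 0x6C
  ',' = 0x2C → acc = 0x40
  '0' = 0x30 → acc = 0x70
  '.' = 0x2E → acc = 0x5E
Checksum = 0x5E.

5E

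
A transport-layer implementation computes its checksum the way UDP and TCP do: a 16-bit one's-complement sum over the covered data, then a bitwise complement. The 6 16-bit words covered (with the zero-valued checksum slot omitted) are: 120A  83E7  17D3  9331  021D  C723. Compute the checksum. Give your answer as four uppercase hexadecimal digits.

F5C8

One's-complement addition (fold any carry out of bit 15 back into bit 0):
  0x120A + 0x83E7 = 0x095F1
  0x95F1 + 0x17D3 = 0x0ADC4
  0xADC4 + 0x9331 = 0x140F5 → wrap carry → 0x40F6
  0x40F6 + 0x021D = 0x04313
  0x4313 + 0xC723 = 0x10A36 → wrap carry → 0x0A37
One's-complement sum = 0x0A37.
Checksum = ~0x0A37 & 0xFFFF = 0xF5C8.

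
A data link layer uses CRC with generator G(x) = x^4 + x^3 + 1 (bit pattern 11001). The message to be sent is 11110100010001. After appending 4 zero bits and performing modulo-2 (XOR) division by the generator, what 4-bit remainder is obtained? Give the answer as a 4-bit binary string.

Append 4 zeros: 111101000100010000. Divide by 11001 (XOR where the leading bit is 1):
  pos 0: 11110 XOR 11001 = 00111
  pos 2: 11110 XOR 11001 = 00111
  pos 4: 11100 XOR 11001 = 00101
  pos 6: 10110 XOR 11001 = 01111
  pos 7: 11110 XOR 11001 = 00111
  pos 9: 11101 XOR 11001 = 00100
  pos 11: 10000 XOR 11001 = 01001
  pos 12: 10010 XOR 11001 = 01011
  pos 13: 10110 XOR 11001 = 01111
Remainder (last 4 bits) = 1111. This is the CRC / FCS.

1111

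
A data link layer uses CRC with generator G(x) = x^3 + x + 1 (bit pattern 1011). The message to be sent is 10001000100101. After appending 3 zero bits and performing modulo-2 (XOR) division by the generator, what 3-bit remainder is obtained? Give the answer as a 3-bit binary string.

101

Append 3 zeros: 10001000100101000. Divide by 1011 (XOR where the leading bit is 1):
  pos 0: 1000 XOR 1011 = 0011
  pos 2: 1110 XOR 1011 = 0101
  pos 3: 1010 XOR 1011 = 0001
  pos 6: 1010 XOR 1011 = 0001
  pos 9: 1010 XOR 1011 = 0001
  pos 12: 1100 XOR 1011 = 0111
  pos 13: 1110 XOR 1011 = 0101
Remainder (last 3 bits) = 101. This is the CRC / FCS.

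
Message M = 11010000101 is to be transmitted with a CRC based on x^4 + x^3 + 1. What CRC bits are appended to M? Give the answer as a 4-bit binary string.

0001

Append 4 zeros: 110100001010000. Divide by 11001 (XOR where the leading bit is 1):
  pos 0: 11010 XOR 11001 = 00011
  pos 3: 11000 XOR 11001 = 00001
  pos 7: 11010 XOR 11001 = 00011
  pos 10: 11000 XOR 11001 = 00001
Remainder (last 4 bits) = 0001. This is the CRC / FCS.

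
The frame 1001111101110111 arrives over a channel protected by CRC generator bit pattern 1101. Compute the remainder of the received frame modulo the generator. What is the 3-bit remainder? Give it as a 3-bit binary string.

000

Modulo-2 division of 1001111101110111 by 1101:
  pos 0: 1001 XOR 1101 = 0100
  pos 1: 1001 XOR 1101 = 0100
  pos 2: 1001 XOR 1101 = 0100
  pos 3: 1001 XOR 1101 = 0100
  pos 4: 1001 XOR 1101 = 0100
  pos 5: 1000 XOR 1101 = 0101
  pos 6: 1011 XOR 1101 = 0110
  pos 7: 1101 XOR 1101 = 0000
  pos 11: 1011 XOR 1101 = 0110
  pos 12: 1101 XOR 1101 = 0000
Remainder = 000 (zero — the frame passes the CRC check).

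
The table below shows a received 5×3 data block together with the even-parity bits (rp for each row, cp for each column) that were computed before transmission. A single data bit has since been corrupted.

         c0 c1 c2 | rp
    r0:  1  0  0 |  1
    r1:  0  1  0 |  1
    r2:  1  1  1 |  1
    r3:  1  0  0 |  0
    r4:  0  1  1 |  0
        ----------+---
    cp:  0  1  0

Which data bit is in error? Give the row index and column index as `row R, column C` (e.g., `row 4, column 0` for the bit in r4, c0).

Recompute each row's even parity and compare to rp:
  r0: data parity 1, sent rp 1 → ok
  r1: data parity 1, sent rp 1 → ok
  r2: data parity 1, sent rp 1 → ok
  r3: data parity 1, sent rp 0 → mismatch
  r4: data parity 0, sent rp 0 → ok
Recompute each column's even parity and compare to cp:
  c0: data parity 1, sent cp 0 → mismatch
  c1: data parity 1, sent cp 1 → ok
  c2: data parity 0, sent cp 0 → ok
Exactly one row (r3) and one column (c0) fail → the flipped bit is at their intersection.

row 3, column 0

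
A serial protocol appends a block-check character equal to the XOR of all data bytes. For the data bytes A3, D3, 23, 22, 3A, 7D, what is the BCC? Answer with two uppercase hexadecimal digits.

XOR the bytes together:
  start with 0xA3
  0xA3 ⊕ 0xD3 = 0x70
  0x70 ⊕ 0x23 = 0x53
  0x53 ⊕ 0x22 = 0x71
  0x71 ⊕ 0x3A = 0x4B
  0x4B ⊕ 0x7D = 0x36

36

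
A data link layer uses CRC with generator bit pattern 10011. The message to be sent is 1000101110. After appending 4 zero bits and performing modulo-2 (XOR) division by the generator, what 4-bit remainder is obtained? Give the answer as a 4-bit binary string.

0110

Append 4 zeros: 10001011100000. Divide by 10011 (XOR where the leading bit is 1):
  pos 0: 10001 XOR 10011 = 00010
  pos 3: 10011 XOR 10011 = 00000
  pos 8: 10000 XOR 10011 = 00011
Remainder (last 4 bits) = 0110. This is the CRC / FCS.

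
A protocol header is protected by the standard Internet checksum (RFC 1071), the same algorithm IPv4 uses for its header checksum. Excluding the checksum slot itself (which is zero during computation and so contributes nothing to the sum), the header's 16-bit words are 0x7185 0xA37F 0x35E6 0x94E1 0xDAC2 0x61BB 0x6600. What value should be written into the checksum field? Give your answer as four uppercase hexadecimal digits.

7DB4

One's-complement addition (fold any carry out of bit 15 back into bit 0):
  0x7185 + 0xA37F = 0x11504 → wrap carry → 0x1505
  0x1505 + 0x35E6 = 0x04AEB
  0x4AEB + 0x94E1 = 0x0DFCC
  0xDFCC + 0xDAC2 = 0x1BA8E → wrap carry → 0xBA8F
  0xBA8F + 0x61BB = 0x11C4A → wrap carry → 0x1C4B
  0x1C4B + 0x6600 = 0x0824B
One's-complement sum = 0x824B.
Checksum = ~0x824B & 0xFFFF = 0x7DB4.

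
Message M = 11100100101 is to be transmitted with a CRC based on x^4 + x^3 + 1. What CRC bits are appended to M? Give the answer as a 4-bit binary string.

Append 4 zeros: 111001001010000. Divide by 11001 (XOR where the leading bit is 1):
  pos 0: 11100 XOR 11001 = 00101
  pos 2: 10110 XOR 11001 = 01111
  pos 3: 11110 XOR 11001 = 00111
  pos 5: 11110 XOR 11001 = 00111
  pos 7: 11110 XOR 11001 = 00111
  pos 9: 11100 XOR 11001 = 00101
Remainder (last 4 bits) = 1010. This is the CRC / FCS.

1010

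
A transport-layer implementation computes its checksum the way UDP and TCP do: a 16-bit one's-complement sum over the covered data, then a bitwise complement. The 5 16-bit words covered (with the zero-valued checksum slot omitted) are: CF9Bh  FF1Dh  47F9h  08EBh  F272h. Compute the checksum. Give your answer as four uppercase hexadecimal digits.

EDEE

One's-complement addition (fold any carry out of bit 15 back into bit 0):
  0xCF9B + 0xFF1D = 0x1CEB8 → wrap carry → 0xCEB9
  0xCEB9 + 0x47F9 = 0x116B2 → wrap carry → 0x16B3
  0x16B3 + 0x08EB = 0x01F9E
  0x1F9E + 0xF272 = 0x11210 → wrap carry → 0x1211
One's-complement sum = 0x1211.
Checksum = ~0x1211 & 0xFFFF = 0xEDEE.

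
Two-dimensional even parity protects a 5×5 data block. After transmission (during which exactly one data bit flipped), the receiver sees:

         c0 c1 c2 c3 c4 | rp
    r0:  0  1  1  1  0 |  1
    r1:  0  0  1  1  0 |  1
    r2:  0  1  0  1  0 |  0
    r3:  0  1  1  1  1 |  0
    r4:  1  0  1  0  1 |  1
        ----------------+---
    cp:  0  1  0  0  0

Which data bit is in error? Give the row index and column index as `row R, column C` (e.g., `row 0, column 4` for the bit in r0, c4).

row 1, column 0

Recompute each row's even parity and compare to rp:
  r0: data parity 1, sent rp 1 → ok
  r1: data parity 0, sent rp 1 → mismatch
  r2: data parity 0, sent rp 0 → ok
  r3: data parity 0, sent rp 0 → ok
  r4: data parity 1, sent rp 1 → ok
Recompute each column's even parity and compare to cp:
  c0: data parity 1, sent cp 0 → mismatch
  c1: data parity 1, sent cp 1 → ok
  c2: data parity 0, sent cp 0 → ok
  c3: data parity 0, sent cp 0 → ok
  c4: data parity 0, sent cp 0 → ok
Exactly one row (r1) and one column (c0) fail → the flipped bit is at their intersection.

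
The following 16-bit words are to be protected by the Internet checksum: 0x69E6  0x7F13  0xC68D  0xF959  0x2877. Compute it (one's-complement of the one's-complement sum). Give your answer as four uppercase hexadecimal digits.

2EA7

One's-complement addition (fold any carry out of bit 15 back into bit 0):
  0x69E6 + 0x7F13 = 0x0E8F9
  0xE8F9 + 0xC68D = 0x1AF86 → wrap carry → 0xAF87
  0xAF87 + 0xF959 = 0x1A8E0 → wrap carry → 0xA8E1
  0xA8E1 + 0x2877 = 0x0D158
One's-complement sum = 0xD158.
Checksum = ~0xD158 & 0xFFFF = 0x2EA7.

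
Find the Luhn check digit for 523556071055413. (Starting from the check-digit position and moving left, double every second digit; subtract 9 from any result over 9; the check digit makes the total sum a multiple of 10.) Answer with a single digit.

Partial digits right→left: 3 1 4 5 5 0 1 7 0 6 5 5 3 2 5
Double every second digit counting from the check-digit position (so the 1st, 3rd, 5th, ... of the partial from the right).
  doubled (with −9 where >9): 6 8 1 2 0 1 6 1 → sum 25
  kept as-is: 1 5 0 7 6 5 2 → sum 26
Total = 25 + 26 = 51.
Check digit = (10 − (51 mod 10)) mod 10 = 9.

9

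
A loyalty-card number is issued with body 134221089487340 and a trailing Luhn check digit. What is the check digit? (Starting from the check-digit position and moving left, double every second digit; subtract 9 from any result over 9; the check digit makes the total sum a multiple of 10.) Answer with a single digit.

Partial digits right→left: 0 4 3 7 8 4 9 8 0 1 2 2 4 3 1
Double every second digit counting from the check-digit position (so the 1st, 3rd, 5th, ... of the partial from the right).
  doubled (with −9 where >9): 0 6 7 9 0 4 8 2 → sum 36
  kept as-is: 4 7 4 8 1 2 3 → sum 29
Total = 36 + 29 = 65.
Check digit = (10 − (65 mod 10)) mod 10 = 5.

5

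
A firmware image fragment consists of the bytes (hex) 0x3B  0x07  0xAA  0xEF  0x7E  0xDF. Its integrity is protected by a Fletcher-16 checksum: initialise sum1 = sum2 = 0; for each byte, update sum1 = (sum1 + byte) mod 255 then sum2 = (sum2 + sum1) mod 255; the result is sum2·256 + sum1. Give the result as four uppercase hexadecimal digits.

DD3B

Running sums (mod 255):
  after byte 0 (0x3B): sum1=59, sum2=59
  after byte 1 (0x07): sum1=66, sum2=125
  after byte 2 (0xAA): sum1=236, sum2=106
  after byte 3 (0xEF): sum1=220, sum2=71
  after byte 4 (0x7E): sum1=91, sum2=162
  after byte 5 (0xDF): sum1=59, sum2=221
Checksum = sum2·256 + sum1 = 221·256 + 59 = 56635 = 0xDD3B.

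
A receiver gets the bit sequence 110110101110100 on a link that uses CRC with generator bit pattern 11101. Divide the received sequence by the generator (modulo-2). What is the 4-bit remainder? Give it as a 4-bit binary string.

Modulo-2 division of 110110101110100 by 11101:
  pos 0: 11011 XOR 11101 = 00110
  pos 2: 11001 XOR 11101 = 00100
  pos 4: 10001 XOR 11101 = 01100
  pos 5: 11001 XOR 11101 = 00100
  pos 7: 10010 XOR 11101 = 01111
  pos 8: 11111 XOR 11101 = 00010
Remainder = 1000 (nonzero — an error is detected).

1000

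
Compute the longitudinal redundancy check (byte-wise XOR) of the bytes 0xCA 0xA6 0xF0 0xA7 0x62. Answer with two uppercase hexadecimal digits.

59

XOR the bytes together:
  start with 0xCA
  0xCA ⊕ 0xA6 = 0x6C
  0x6C ⊕ 0xF0 = 0x9C
  0x9C ⊕ 0xA7 = 0x3B
  0x3B ⊕ 0x62 = 0x59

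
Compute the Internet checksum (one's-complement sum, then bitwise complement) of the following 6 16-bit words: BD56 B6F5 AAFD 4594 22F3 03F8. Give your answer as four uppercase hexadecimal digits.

7436

One's-complement addition (fold any carry out of bit 15 back into bit 0):
  0xBD56 + 0xB6F5 = 0x1744B → wrap carry → 0x744C
  0x744C + 0xAAFD = 0x11F49 → wrap carry → 0x1F4A
  0x1F4A + 0x4594 = 0x064DE
  0x64DE + 0x22F3 = 0x087D1
  0x87D1 + 0x03F8 = 0x08BC9
One's-complement sum = 0x8BC9.
Checksum = ~0x8BC9 & 0xFFFF = 0x7436.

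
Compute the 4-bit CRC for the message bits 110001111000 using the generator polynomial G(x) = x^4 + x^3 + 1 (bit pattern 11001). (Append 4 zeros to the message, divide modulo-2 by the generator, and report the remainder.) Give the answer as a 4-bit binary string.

1011

Append 4 zeros: 1100011110000000. Divide by 11001 (XOR where the leading bit is 1):
  pos 0: 11000 XOR 11001 = 00001
  pos 4: 11111 XOR 11001 = 00110
  pos 6: 11000 XOR 11001 = 00001
  pos 10: 10000 XOR 11001 = 01001
  pos 11: 10010 XOR 11001 = 01011
Remainder (last 4 bits) = 1011. This is the CRC / FCS.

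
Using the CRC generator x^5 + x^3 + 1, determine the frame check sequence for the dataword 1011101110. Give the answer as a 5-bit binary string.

Append 5 zeros: 101110111000000. Divide by 101001 (XOR where the leading bit is 1):
  pos 0: 101110 XOR 101001 = 000111
  pos 3: 111111 XOR 101001 = 010110
  pos 4: 101100 XOR 101001 = 000101
  pos 7: 101000 XOR 101001 = 000001
Remainder (last 5 bits) = 00100. This is the CRC / FCS.

00100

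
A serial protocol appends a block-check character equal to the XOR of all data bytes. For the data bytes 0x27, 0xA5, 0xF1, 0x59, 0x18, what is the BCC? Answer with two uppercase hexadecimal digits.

32

XOR the bytes together:
  start with 0x27
  0x27 ⊕ 0xA5 = 0x82
  0x82 ⊕ 0xF1 = 0x73
  0x73 ⊕ 0x59 = 0x2A
  0x2A ⊕ 0x18 = 0x32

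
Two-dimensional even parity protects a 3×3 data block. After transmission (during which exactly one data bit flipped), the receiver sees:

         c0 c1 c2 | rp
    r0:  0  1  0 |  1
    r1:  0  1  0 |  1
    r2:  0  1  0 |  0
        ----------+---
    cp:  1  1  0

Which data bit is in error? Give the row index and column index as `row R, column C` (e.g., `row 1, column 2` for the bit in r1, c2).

Recompute each row's even parity and compare to rp:
  r0: data parity 1, sent rp 1 → ok
  r1: data parity 1, sent rp 1 → ok
  r2: data parity 1, sent rp 0 → mismatch
Recompute each column's even parity and compare to cp:
  c0: data parity 0, sent cp 1 → mismatch
  c1: data parity 1, sent cp 1 → ok
  c2: data parity 0, sent cp 0 → ok
Exactly one row (r2) and one column (c0) fail → the flipped bit is at their intersection.

row 2, column 0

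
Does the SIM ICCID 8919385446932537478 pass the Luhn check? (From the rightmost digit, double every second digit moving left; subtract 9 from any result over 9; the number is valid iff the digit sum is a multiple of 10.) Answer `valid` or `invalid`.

From the right, keep odd positions and double even positions (subtract 9 from any doubled value over 9):
  doubled (positions 2,4,...): 5 5 1 6 3 8 7 9 9 → sum 53
  kept (positions 1,3,...): 8 4 3 2 9 4 5 3 1 8 → sum 47
Total = 100.
100 mod 10 = 0, so the number is valid.

valid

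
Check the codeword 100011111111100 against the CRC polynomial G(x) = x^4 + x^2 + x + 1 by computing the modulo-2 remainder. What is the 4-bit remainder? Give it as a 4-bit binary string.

Modulo-2 division of 100011111111100 by 10111:
  pos 0: 10001 XOR 10111 = 00110
  pos 2: 11011 XOR 10111 = 01100
  pos 3: 11001 XOR 10111 = 01110
  pos 4: 11101 XOR 10111 = 01010
  pos 5: 10101 XOR 10111 = 00010
  pos 8: 10111 XOR 10111 = 00000
Remainder = 0000 (zero — the frame passes the CRC check).

0000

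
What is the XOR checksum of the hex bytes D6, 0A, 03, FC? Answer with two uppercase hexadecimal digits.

XOR the bytes together:
  start with 0xD6
  0xD6 ⊕ 0x0A = 0xDC
  0xDC ⊕ 0x03 = 0xDF
  0xDF ⊕ 0xFC = 0x23

23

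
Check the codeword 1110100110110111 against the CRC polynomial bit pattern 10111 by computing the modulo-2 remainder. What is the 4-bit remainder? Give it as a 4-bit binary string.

0010

Modulo-2 division of 1110100110110111 by 10111:
  pos 0: 11101 XOR 10111 = 01010
  pos 1: 10100 XOR 10111 = 00011
  pos 4: 11011 XOR 10111 = 01100
  pos 5: 11000 XOR 10111 = 01111
  pos 6: 11111 XOR 10111 = 01000
  pos 7: 10001 XOR 10111 = 00110
  pos 9: 11001 XOR 10111 = 01110
  pos 10: 11101 XOR 10111 = 01010
  pos 11: 10101 XOR 10111 = 00010
Remainder = 0010 (nonzero — an error is detected).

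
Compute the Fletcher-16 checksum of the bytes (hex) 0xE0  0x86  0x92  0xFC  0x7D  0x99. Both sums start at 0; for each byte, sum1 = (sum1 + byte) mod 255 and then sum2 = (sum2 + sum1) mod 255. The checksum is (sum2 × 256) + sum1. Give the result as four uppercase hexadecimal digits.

Running sums (mod 255):
  after byte 0 (0xE0): sum1=224, sum2=224
  after byte 1 (0x86): sum1=103, sum2=72
  after byte 2 (0x92): sum1=249, sum2=66
  after byte 3 (0xFC): sum1=246, sum2=57
  after byte 4 (0x7D): sum1=116, sum2=173
  after byte 5 (0x99): sum1=14, sum2=187
Checksum = sum2·256 + sum1 = 187·256 + 14 = 47886 = 0xBB0E.

BB0E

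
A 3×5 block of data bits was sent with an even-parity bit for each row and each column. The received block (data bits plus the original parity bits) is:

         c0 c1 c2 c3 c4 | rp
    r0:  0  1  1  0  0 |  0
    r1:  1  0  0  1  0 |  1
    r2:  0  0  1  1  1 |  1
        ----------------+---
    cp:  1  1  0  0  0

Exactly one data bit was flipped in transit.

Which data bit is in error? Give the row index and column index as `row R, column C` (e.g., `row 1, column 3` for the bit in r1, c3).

Recompute each row's even parity and compare to rp:
  r0: data parity 0, sent rp 0 → ok
  r1: data parity 0, sent rp 1 → mismatch
  r2: data parity 1, sent rp 1 → ok
Recompute each column's even parity and compare to cp:
  c0: data parity 1, sent cp 1 → ok
  c1: data parity 1, sent cp 1 → ok
  c2: data parity 0, sent cp 0 → ok
  c3: data parity 0, sent cp 0 → ok
  c4: data parity 1, sent cp 0 → mismatch
Exactly one row (r1) and one column (c4) fail → the flipped bit is at their intersection.

row 1, column 4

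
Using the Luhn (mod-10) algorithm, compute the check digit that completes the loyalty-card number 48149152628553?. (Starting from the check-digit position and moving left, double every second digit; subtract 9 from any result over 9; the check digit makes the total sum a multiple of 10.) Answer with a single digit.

0

Partial digits right→left: 3 5 5 8 2 6 2 5 1 9 4 1 8 4
Double every second digit counting from the check-digit position (so the 1st, 3rd, 5th, ... of the partial from the right).
  doubled (with −9 where >9): 6 1 4 4 2 8 7 → sum 32
  kept as-is: 5 8 6 5 9 1 4 → sum 38
Total = 32 + 38 = 70.
Check digit = (10 − (70 mod 10)) mod 10 = 0.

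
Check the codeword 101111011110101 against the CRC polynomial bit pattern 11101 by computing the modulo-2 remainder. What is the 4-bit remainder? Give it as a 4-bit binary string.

0111

Modulo-2 division of 101111011110101 by 11101:
  pos 0: 10111 XOR 11101 = 01010
  pos 1: 10101 XOR 11101 = 01000
  pos 2: 10000 XOR 11101 = 01101
  pos 3: 11011 XOR 11101 = 00110
  pos 5: 11011 XOR 11101 = 00110
  pos 7: 11010 XOR 11101 = 00111
  pos 9: 11110 XOR 11101 = 00011
Remainder = 0111 (nonzero — an error is detected).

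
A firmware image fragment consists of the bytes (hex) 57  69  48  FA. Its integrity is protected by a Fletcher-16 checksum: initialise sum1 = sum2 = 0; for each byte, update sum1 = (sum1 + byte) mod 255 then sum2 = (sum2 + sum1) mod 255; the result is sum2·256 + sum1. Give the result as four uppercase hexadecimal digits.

2504

Running sums (mod 255):
  after byte 0 (57): sum1=87, sum2=87
  after byte 1 (69): sum1=192, sum2=24
  after byte 2 (48): sum1=9, sum2=33
  after byte 3 (FA): sum1=4, sum2=37
Checksum = sum2·256 + sum1 = 37·256 + 4 = 9476 = 0x2504.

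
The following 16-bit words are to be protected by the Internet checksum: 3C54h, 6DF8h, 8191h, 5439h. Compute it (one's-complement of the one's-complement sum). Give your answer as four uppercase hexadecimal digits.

One's-complement addition (fold any carry out of bit 15 back into bit 0):
  0x3C54 + 0x6DF8 = 0x0AA4C
  0xAA4C + 0x8191 = 0x12BDD → wrap carry → 0x2BDE
  0x2BDE + 0x5439 = 0x08017
One's-complement sum = 0x8017.
Checksum = ~0x8017 & 0xFFFF = 0x7FE8.

7FE8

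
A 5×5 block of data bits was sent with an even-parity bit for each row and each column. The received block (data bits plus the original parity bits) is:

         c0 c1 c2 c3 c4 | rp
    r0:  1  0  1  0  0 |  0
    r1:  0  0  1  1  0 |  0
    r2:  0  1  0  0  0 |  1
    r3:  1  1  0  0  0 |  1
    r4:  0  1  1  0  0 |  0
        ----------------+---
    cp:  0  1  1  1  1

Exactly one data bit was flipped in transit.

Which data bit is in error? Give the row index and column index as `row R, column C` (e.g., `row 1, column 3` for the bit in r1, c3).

row 3, column 4

Recompute each row's even parity and compare to rp:
  r0: data parity 0, sent rp 0 → ok
  r1: data parity 0, sent rp 0 → ok
  r2: data parity 1, sent rp 1 → ok
  r3: data parity 0, sent rp 1 → mismatch
  r4: data parity 0, sent rp 0 → ok
Recompute each column's even parity and compare to cp:
  c0: data parity 0, sent cp 0 → ok
  c1: data parity 1, sent cp 1 → ok
  c2: data parity 1, sent cp 1 → ok
  c3: data parity 1, sent cp 1 → ok
  c4: data parity 0, sent cp 1 → mismatch
Exactly one row (r3) and one column (c4) fail → the flipped bit is at their intersection.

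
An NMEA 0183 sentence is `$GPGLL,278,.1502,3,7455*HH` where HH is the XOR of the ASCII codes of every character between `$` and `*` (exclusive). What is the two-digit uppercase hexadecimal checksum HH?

XOR the ASCII codes of the payload characters:
  'G' = 0x47 → acc = 0x47
  'P' = 0x50 → acc = 0x17
  'G' = 0x47 → acc = 0x50
  'L' = 0x4C → acc = 0x1C
  'L' = 0x4C → acc = 0x50
  ',' = 0x2C → acc = 0x7C
  '2' = 0x32 → acc = 0x4E
  '7' = 0x37 → acc = 0x79
  '8' = 0x38 → acc = 0x41
  ',' = 0x2C → acc = 0x6D
  '.' = 0x2E → acc = 0x43
  '1' = 0x31 → acc = 0x72
  '5' = 0x35 → acc = 0x47
  '0' = 0x30 → acc = 0x77
  '2' = 0x32 → acc = 0x45
  ',' = 0x2C → acc = 0x69
  '3' = 0x33 → acc = 0x5A
  ',' = 0x2C → acc = 0x76
  '7' = 0x37 → acc = 0x41
  '4' = 0x34 → acc = 0x75
  '5' = 0x35 → acc = 0x40
  '5' = 0x35 → acc = 0x75
Checksum = 0x75.

75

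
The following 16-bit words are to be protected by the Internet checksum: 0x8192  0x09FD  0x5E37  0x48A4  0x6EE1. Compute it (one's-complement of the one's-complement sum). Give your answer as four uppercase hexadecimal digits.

One's-complement addition (fold any carry out of bit 15 back into bit 0):
  0x8192 + 0x09FD = 0x08B8F
  0x8B8F + 0x5E37 = 0x0E9C6
  0xE9C6 + 0x48A4 = 0x1326A → wrap carry → 0x326B
  0x326B + 0x6EE1 = 0x0A14C
One's-complement sum = 0xA14C.
Checksum = ~0xA14C & 0xFFFF = 0x5EB3.

5EB3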